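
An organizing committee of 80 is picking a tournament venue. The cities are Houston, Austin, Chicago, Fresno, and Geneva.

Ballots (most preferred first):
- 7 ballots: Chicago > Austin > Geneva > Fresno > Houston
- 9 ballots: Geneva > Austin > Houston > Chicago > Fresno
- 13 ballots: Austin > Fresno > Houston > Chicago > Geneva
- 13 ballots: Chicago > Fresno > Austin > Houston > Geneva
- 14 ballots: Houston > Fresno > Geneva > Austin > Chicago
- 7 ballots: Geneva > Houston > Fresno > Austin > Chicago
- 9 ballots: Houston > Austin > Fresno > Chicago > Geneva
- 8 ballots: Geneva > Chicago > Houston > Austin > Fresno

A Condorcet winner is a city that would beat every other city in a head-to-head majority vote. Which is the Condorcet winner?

Austin vs Houston: 42–38
Austin vs Chicago: 52–28
Austin vs Fresno: 46–34
Austin vs Geneva: 42–38
Austin beats every other city.

Austin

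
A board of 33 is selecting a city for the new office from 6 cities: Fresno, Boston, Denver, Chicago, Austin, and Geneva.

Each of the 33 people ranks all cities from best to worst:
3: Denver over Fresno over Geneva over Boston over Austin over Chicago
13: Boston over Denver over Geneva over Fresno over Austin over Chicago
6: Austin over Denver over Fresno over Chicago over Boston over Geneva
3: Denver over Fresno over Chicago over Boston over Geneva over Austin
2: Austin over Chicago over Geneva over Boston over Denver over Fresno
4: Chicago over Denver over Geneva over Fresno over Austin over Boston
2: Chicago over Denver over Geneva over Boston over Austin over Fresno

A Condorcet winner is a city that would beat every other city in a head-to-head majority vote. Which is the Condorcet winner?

Denver vs Fresno: 33–0
Denver vs Boston: 18–15
Denver vs Chicago: 25–8
Denver vs Austin: 25–8
Denver vs Geneva: 31–2
Denver beats every other city.

Denver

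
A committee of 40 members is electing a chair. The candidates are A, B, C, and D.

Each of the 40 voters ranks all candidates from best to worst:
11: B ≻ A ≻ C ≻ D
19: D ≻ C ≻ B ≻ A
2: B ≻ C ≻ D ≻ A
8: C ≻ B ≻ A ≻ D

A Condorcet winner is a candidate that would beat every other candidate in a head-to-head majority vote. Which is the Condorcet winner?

C vs A: 29–11
C vs B: 27–13
C vs D: 21–19
C beats every other candidate.

C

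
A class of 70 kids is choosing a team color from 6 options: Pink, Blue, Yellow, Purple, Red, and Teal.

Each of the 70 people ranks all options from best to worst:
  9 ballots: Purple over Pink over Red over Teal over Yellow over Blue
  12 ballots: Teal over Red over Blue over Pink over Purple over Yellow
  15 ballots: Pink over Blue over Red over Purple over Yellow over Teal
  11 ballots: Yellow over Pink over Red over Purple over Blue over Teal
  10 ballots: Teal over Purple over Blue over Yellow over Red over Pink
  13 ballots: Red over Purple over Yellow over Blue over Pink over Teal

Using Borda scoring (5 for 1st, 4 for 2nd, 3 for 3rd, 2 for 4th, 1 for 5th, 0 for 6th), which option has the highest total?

Pink: 9×4 + 12×2 + 15×5 + 11×4 + 10×0 + 13×1 = 192
Blue: 9×0 + 12×3 + 15×4 + 11×1 + 10×3 + 13×2 = 163
Yellow: 9×1 + 12×0 + 15×1 + 11×5 + 10×2 + 13×3 = 138
Purple: 9×5 + 12×1 + 15×2 + 11×2 + 10×4 + 13×4 = 201
Red: 9×3 + 12×4 + 15×3 + 11×3 + 10×1 + 13×5 = 228
Teal: 9×2 + 12×5 + 15×0 + 11×0 + 10×5 + 13×0 = 128

Red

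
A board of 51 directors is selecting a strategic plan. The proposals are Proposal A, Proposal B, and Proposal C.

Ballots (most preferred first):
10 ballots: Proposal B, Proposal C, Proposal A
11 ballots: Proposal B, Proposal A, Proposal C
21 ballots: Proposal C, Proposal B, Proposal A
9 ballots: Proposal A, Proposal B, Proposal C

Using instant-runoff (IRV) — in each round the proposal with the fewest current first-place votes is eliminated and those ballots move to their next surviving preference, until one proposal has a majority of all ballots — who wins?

Proposal B

Round 1: Proposal A 9, Proposal B 21, Proposal C 21. Proposal A eliminated.
Round 2: Proposal B 30, Proposal C 21. Proposal B has a majority (≥26).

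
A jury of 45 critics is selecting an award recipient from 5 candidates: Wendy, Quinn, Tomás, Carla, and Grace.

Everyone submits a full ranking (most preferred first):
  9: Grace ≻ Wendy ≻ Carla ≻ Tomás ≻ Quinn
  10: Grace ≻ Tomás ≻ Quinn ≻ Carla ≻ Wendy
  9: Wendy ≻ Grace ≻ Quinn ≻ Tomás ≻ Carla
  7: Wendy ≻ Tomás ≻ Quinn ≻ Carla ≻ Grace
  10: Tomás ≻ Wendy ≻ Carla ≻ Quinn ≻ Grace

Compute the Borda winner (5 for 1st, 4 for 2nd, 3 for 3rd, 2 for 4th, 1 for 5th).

Wendy

Wendy: 9×4 + 10×1 + 9×5 + 7×5 + 10×4 = 166
Quinn: 9×1 + 10×3 + 9×3 + 7×3 + 10×2 = 107
Tomás: 9×2 + 10×4 + 9×2 + 7×4 + 10×5 = 154
Carla: 9×3 + 10×2 + 9×1 + 7×2 + 10×3 = 100
Grace: 9×5 + 10×5 + 9×4 + 7×1 + 10×1 = 148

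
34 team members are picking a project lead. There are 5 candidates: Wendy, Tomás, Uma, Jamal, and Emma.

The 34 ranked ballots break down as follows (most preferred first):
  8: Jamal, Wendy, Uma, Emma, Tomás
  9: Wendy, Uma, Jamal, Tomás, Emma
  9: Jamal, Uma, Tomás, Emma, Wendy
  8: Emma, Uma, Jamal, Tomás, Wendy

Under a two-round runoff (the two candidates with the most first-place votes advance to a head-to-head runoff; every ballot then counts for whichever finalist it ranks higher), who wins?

Round 1 first-place votes: Wendy 9, Tomás 0, Uma 0, Jamal 17, Emma 8. Jamal and Wendy advance.
Runoff: Jamal is ranked above Wendy on 25 ballots, Wendy above Jamal on 9.

Jamal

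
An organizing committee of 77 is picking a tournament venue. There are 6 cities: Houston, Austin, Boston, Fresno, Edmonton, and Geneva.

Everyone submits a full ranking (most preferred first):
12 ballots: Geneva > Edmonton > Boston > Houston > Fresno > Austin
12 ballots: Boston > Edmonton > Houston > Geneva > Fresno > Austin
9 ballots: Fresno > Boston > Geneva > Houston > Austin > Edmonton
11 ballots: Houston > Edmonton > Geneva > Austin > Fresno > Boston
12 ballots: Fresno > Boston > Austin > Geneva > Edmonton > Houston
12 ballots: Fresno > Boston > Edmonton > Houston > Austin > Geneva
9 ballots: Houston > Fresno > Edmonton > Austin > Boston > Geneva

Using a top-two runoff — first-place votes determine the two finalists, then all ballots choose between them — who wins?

Round 1 first-place votes: Houston 20, Austin 0, Boston 12, Fresno 33, Edmonton 0, Geneva 12. Fresno and Houston advance.
Runoff: Fresno is ranked above Houston on 33 ballots, Houston above Fresno on 44.

Houston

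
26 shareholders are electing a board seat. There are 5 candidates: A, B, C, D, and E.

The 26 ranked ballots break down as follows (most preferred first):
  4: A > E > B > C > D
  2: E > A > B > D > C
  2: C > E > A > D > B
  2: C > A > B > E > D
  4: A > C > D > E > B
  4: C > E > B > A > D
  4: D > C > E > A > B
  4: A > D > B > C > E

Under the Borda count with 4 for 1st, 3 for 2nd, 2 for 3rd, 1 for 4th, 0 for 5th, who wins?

A

A: 4×4 + 2×3 + 2×2 + 2×3 + 4×4 + 4×1 + 4×1 + 4×4 = 72
B: 4×2 + 2×2 + 2×0 + 2×2 + 4×0 + 4×2 + 4×0 + 4×2 = 32
C: 4×1 + 2×0 + 2×4 + 2×4 + 4×3 + 4×4 + 4×3 + 4×1 = 64
D: 4×0 + 2×1 + 2×1 + 2×0 + 4×2 + 4×0 + 4×4 + 4×3 = 40
E: 4×3 + 2×4 + 2×3 + 2×1 + 4×1 + 4×3 + 4×2 + 4×0 = 52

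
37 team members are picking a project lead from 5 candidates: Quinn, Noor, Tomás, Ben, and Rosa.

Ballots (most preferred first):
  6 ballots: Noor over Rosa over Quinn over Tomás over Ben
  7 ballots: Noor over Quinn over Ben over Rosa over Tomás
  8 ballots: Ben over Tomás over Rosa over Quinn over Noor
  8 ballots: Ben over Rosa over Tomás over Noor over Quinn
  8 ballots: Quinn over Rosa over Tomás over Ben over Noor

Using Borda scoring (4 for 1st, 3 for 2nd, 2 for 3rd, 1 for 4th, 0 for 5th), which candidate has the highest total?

Rosa

Quinn: 6×2 + 7×3 + 8×1 + 8×0 + 8×4 = 73
Noor: 6×4 + 7×4 + 8×0 + 8×1 + 8×0 = 60
Tomás: 6×1 + 7×0 + 8×3 + 8×2 + 8×2 = 62
Ben: 6×0 + 7×2 + 8×4 + 8×4 + 8×1 = 86
Rosa: 6×3 + 7×1 + 8×2 + 8×3 + 8×3 = 89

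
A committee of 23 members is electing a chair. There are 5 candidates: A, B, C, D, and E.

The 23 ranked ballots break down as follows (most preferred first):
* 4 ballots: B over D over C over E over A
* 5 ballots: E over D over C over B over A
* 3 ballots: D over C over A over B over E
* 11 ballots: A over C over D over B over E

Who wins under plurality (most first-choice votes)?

A

First-place votes: A 11, B 4, C 0, D 3, E 5.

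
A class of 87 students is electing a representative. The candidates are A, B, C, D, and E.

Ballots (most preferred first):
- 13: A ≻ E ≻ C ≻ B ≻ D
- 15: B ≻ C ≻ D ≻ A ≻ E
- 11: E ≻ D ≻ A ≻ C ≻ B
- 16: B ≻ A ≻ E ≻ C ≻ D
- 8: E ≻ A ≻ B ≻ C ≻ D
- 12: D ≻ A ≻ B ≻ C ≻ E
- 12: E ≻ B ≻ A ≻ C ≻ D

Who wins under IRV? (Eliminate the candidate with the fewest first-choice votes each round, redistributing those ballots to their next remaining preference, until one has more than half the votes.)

Round 1: A 13, B 31, C 0, D 12, E 31. C eliminated.
Round 2: A 13, B 31, D 12, E 31. D eliminated.
Round 3: A 25, B 31, E 31. A eliminated.
Round 4: B 43, E 44. E has a majority (≥44).

E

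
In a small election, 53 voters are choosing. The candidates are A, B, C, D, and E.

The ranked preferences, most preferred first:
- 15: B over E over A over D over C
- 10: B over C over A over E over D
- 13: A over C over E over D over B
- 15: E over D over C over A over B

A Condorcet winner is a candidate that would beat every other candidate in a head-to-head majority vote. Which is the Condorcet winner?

E

E vs A: 30–23
E vs B: 28–25
E vs C: 30–23
E vs D: 53–0
E beats every other candidate.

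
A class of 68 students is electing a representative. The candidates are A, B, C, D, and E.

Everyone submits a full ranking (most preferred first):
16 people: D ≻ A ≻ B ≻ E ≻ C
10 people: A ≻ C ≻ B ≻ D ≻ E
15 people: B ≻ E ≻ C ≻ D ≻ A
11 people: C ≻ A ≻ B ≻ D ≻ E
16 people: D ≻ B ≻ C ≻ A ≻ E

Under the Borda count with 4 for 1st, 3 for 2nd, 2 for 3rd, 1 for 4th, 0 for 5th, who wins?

A: 16×3 + 10×4 + 15×0 + 11×3 + 16×1 = 137
B: 16×2 + 10×2 + 15×4 + 11×2 + 16×3 = 182
C: 16×0 + 10×3 + 15×2 + 11×4 + 16×2 = 136
D: 16×4 + 10×1 + 15×1 + 11×1 + 16×4 = 164
E: 16×1 + 10×0 + 15×3 + 11×0 + 16×0 = 61

B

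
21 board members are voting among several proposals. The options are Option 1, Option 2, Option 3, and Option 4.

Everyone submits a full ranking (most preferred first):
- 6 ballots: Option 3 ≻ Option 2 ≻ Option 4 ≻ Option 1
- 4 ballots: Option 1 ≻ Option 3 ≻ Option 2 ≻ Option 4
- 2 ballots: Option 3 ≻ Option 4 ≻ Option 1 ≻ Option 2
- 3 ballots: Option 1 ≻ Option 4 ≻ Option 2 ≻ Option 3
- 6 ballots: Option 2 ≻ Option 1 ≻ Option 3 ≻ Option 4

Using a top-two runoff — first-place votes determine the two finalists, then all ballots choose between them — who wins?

Option 1

Round 1 first-place votes: Option 1 7, Option 2 6, Option 3 8, Option 4 0. Option 3 and Option 1 advance.
Runoff: Option 3 is ranked above Option 1 on 8 ballots, Option 1 above Option 3 on 13.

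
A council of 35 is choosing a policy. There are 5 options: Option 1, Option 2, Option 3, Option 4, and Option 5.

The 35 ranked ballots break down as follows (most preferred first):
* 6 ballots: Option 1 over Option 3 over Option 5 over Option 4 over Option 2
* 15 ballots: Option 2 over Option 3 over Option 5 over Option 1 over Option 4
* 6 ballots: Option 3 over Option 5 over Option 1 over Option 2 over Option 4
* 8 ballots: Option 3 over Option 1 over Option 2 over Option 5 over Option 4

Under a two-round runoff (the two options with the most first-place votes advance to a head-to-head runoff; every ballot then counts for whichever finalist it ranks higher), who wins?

Option 3

Round 1 first-place votes: Option 1 6, Option 2 15, Option 3 14, Option 4 0, Option 5 0. Option 2 and Option 3 advance.
Runoff: Option 2 is ranked above Option 3 on 15 ballots, Option 3 above Option 2 on 20.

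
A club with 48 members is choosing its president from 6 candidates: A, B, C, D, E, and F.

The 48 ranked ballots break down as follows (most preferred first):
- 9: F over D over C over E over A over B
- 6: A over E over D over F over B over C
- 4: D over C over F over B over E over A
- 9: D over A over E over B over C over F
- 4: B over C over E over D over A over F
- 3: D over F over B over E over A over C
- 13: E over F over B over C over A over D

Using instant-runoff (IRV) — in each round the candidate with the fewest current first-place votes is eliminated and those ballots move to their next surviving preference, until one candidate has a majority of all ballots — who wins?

D

Round 1: A 6, B 4, C 0, D 16, E 13, F 9. C eliminated.
Round 2: A 6, B 4, D 16, E 13, F 9. B eliminated.
Round 3: A 6, D 16, E 17, F 9. A eliminated.
Round 4: D 16, E 23, F 9. F eliminated.
Round 5: D 25, E 23. D has a majority (≥25).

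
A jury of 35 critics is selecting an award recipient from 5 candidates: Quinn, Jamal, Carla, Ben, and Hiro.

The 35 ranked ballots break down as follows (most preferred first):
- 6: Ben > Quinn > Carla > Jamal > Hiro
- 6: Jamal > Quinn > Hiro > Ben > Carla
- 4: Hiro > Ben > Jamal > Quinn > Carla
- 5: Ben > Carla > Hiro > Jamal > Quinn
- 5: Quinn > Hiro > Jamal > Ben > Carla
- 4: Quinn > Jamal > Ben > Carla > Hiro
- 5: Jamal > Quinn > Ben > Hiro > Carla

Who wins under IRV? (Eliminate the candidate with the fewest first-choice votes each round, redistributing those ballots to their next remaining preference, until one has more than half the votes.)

Round 1: Quinn 9, Jamal 11, Carla 0, Ben 11, Hiro 4. Carla eliminated.
Round 2: Quinn 9, Jamal 11, Ben 11, Hiro 4. Hiro eliminated.
Round 3: Quinn 9, Jamal 11, Ben 15. Quinn eliminated.
Round 4: Jamal 20, Ben 15. Jamal has a majority (≥18).

Jamal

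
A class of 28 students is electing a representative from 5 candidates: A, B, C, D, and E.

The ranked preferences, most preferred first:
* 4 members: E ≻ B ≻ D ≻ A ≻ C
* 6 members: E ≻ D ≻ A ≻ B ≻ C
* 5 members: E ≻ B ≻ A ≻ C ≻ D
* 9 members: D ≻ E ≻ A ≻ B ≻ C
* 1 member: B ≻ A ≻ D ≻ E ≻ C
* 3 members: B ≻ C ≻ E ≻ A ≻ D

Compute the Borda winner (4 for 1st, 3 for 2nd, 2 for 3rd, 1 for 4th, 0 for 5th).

A: 4×1 + 6×2 + 5×2 + 9×2 + 1×3 + 3×1 = 50
B: 4×3 + 6×1 + 5×3 + 9×1 + 1×4 + 3×4 = 58
C: 4×0 + 6×0 + 5×1 + 9×0 + 1×0 + 3×3 = 14
D: 4×2 + 6×3 + 5×0 + 9×4 + 1×2 + 3×0 = 64
E: 4×4 + 6×4 + 5×4 + 9×3 + 1×1 + 3×2 = 94

E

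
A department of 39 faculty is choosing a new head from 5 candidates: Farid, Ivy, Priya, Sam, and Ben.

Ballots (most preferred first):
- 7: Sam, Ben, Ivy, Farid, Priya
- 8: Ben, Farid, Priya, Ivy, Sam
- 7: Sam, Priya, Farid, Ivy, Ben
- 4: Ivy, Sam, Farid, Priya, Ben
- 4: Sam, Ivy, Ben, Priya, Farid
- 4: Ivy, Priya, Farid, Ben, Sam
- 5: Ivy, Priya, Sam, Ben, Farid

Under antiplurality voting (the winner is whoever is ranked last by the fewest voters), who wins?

Last-place votes: Farid 9, Ivy 0, Priya 7, Sam 12, Ben 11.

Ivy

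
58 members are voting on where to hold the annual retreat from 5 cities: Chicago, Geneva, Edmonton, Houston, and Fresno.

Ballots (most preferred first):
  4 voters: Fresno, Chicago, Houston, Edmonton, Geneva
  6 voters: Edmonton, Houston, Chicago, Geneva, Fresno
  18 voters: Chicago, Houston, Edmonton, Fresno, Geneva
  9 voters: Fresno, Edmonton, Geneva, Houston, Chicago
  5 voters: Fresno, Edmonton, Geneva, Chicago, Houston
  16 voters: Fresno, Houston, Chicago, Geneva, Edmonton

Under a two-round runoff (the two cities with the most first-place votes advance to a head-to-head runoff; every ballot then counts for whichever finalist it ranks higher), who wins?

Round 1 first-place votes: Chicago 18, Geneva 0, Edmonton 6, Houston 0, Fresno 34. Fresno and Chicago advance.
Runoff: Fresno is ranked above Chicago on 34 ballots, Chicago above Fresno on 24.

Fresno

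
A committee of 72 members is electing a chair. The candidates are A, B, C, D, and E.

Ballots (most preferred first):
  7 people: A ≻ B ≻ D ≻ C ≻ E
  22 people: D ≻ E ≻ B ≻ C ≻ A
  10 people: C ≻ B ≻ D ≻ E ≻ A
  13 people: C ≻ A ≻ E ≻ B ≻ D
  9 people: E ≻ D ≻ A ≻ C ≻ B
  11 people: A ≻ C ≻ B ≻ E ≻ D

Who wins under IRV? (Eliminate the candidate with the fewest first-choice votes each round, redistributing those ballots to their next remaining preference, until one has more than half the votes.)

D

Round 1: A 18, B 0, C 23, D 22, E 9. B eliminated.
Round 2: A 18, C 23, D 22, E 9. E eliminated.
Round 3: A 18, C 23, D 31. A eliminated.
Round 4: C 34, D 38. D has a majority (≥37).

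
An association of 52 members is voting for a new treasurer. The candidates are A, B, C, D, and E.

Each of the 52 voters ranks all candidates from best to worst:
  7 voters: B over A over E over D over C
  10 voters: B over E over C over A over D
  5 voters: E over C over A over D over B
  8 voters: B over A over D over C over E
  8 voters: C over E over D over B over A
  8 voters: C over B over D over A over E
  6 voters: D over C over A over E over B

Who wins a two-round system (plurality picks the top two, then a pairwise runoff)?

C

Round 1 first-place votes: A 0, B 25, C 16, D 6, E 5. B and C advance.
Runoff: B is ranked above C on 25 ballots, C above B on 27.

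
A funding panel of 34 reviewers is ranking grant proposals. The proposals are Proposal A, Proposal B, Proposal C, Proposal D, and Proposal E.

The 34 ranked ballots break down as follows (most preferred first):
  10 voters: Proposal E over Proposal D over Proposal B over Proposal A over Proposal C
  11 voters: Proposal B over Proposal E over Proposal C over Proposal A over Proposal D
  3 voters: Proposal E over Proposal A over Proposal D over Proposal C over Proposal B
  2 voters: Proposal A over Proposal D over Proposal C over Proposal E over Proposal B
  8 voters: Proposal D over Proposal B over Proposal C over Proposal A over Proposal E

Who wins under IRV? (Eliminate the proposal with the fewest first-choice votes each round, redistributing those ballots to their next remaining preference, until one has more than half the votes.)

Proposal B

Round 1: Proposal A 2, Proposal B 11, Proposal C 0, Proposal D 8, Proposal E 13. Proposal C eliminated.
Round 2: Proposal A 2, Proposal B 11, Proposal D 8, Proposal E 13. Proposal A eliminated.
Round 3: Proposal B 11, Proposal D 10, Proposal E 13. Proposal D eliminated.
Round 4: Proposal B 19, Proposal E 15. Proposal B has a majority (≥18).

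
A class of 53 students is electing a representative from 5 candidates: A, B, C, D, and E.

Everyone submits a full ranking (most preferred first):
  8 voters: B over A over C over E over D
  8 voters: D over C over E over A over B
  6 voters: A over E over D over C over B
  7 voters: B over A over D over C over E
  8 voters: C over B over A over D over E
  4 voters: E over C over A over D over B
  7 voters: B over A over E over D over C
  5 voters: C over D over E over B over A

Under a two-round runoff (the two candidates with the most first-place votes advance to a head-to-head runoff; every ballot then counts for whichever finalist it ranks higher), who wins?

C

Round 1 first-place votes: A 6, B 22, C 13, D 8, E 4. B and C advance.
Runoff: B is ranked above C on 22 ballots, C above B on 31.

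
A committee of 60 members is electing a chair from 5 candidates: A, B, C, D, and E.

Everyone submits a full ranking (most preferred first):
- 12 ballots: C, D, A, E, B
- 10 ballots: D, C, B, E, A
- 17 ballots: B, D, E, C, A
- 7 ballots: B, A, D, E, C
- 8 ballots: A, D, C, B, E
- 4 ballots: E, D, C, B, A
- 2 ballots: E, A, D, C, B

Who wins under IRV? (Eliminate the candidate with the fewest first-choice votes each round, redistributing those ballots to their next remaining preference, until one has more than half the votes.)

Round 1: A 8, B 24, C 12, D 10, E 6. E eliminated.
Round 2: A 10, B 24, C 12, D 14. A eliminated.
Round 3: B 24, C 12, D 24. C eliminated.
Round 4: B 24, D 36. D has a majority (≥31).

D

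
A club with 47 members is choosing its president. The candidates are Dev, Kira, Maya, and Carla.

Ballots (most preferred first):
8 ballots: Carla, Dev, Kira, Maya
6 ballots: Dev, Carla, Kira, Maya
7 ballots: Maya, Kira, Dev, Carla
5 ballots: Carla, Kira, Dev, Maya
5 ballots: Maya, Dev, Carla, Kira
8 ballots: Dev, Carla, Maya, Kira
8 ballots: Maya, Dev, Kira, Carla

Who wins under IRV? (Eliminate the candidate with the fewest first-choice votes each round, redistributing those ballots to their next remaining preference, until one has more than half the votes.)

Round 1: Dev 14, Kira 0, Maya 20, Carla 13. Kira eliminated.
Round 2: Dev 14, Maya 20, Carla 13. Carla eliminated.
Round 3: Dev 27, Maya 20. Dev has a majority (≥24).

Dev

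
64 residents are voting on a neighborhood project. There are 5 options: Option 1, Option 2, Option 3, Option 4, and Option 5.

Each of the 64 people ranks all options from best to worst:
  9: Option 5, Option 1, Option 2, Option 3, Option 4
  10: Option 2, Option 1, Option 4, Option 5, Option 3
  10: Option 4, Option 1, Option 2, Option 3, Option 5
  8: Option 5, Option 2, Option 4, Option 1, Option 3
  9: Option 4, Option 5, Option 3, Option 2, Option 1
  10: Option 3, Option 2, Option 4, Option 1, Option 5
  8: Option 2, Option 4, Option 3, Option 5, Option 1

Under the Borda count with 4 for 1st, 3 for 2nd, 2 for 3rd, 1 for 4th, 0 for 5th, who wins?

Option 1: 9×3 + 10×3 + 10×3 + 8×1 + 9×0 + 10×1 + 8×0 = 105
Option 2: 9×2 + 10×4 + 10×2 + 8×3 + 9×1 + 10×3 + 8×4 = 173
Option 3: 9×1 + 10×0 + 10×1 + 8×0 + 9×2 + 10×4 + 8×2 = 93
Option 4: 9×0 + 10×2 + 10×4 + 8×2 + 9×4 + 10×2 + 8×3 = 156
Option 5: 9×4 + 10×1 + 10×0 + 8×4 + 9×3 + 10×0 + 8×1 = 113

Option 2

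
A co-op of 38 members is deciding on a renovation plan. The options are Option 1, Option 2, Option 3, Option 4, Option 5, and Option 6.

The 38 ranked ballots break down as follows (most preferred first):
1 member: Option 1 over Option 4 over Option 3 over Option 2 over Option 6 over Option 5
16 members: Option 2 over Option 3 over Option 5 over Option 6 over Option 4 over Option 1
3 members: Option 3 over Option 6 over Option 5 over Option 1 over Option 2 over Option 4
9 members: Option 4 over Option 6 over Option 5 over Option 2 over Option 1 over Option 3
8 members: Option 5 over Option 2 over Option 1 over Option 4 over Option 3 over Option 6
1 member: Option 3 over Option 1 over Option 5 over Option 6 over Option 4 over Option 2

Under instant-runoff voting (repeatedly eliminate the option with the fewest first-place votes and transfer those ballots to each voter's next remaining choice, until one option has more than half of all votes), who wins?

Option 5

Round 1: Option 1 1, Option 2 16, Option 3 4, Option 4 9, Option 5 8, Option 6 0. Option 6 eliminated.
Round 2: Option 1 1, Option 2 16, Option 3 4, Option 4 9, Option 5 8. Option 1 eliminated.
Round 3: Option 2 16, Option 3 4, Option 4 10, Option 5 8. Option 3 eliminated.
Round 4: Option 2 16, Option 4 10, Option 5 12. Option 4 eliminated.
Round 5: Option 2 17, Option 5 21. Option 5 has a majority (≥20).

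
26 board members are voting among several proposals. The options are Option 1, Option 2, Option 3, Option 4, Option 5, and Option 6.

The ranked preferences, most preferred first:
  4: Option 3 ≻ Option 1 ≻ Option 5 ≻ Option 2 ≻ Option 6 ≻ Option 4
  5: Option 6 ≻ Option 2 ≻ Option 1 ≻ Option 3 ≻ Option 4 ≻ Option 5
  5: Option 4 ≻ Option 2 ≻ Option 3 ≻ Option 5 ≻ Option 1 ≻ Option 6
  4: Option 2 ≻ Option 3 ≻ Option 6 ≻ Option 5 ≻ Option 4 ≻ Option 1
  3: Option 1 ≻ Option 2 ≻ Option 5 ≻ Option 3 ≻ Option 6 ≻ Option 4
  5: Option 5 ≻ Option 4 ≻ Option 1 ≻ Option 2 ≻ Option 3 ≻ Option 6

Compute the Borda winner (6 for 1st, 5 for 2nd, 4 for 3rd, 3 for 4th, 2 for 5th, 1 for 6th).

Option 1: 4×5 + 5×4 + 5×2 + 4×1 + 3×6 + 5×4 = 92
Option 2: 4×3 + 5×5 + 5×5 + 4×6 + 3×5 + 5×3 = 116
Option 3: 4×6 + 5×3 + 5×4 + 4×5 + 3×3 + 5×2 = 98
Option 4: 4×1 + 5×2 + 5×6 + 4×2 + 3×1 + 5×5 = 80
Option 5: 4×4 + 5×1 + 5×3 + 4×3 + 3×4 + 5×6 = 90
Option 6: 4×2 + 5×6 + 5×1 + 4×4 + 3×2 + 5×1 = 70

Option 2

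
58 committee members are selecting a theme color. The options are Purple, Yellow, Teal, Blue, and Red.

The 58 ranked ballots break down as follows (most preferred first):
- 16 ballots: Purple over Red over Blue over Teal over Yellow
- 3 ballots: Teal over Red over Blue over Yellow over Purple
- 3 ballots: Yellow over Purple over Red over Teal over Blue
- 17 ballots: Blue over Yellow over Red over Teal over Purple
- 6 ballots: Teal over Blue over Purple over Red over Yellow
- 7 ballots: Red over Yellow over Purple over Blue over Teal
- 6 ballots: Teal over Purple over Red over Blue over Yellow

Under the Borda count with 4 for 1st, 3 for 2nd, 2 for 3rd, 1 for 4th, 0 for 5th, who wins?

Red

Purple: 16×4 + 3×0 + 3×3 + 17×0 + 6×2 + 7×2 + 6×3 = 117
Yellow: 16×0 + 3×1 + 3×4 + 17×3 + 6×0 + 7×3 + 6×0 = 87
Teal: 16×1 + 3×4 + 3×1 + 17×1 + 6×4 + 7×0 + 6×4 = 96
Blue: 16×2 + 3×2 + 3×0 + 17×4 + 6×3 + 7×1 + 6×1 = 137
Red: 16×3 + 3×3 + 3×2 + 17×2 + 6×1 + 7×4 + 6×2 = 143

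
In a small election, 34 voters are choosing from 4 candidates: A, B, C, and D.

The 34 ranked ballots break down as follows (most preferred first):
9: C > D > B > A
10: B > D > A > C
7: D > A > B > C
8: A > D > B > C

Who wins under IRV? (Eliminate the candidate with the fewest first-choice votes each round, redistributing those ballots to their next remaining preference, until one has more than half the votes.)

Round 1: A 8, B 10, C 9, D 7. D eliminated.
Round 2: A 15, B 10, C 9. C eliminated.
Round 3: A 15, B 19. B has a majority (≥18).

B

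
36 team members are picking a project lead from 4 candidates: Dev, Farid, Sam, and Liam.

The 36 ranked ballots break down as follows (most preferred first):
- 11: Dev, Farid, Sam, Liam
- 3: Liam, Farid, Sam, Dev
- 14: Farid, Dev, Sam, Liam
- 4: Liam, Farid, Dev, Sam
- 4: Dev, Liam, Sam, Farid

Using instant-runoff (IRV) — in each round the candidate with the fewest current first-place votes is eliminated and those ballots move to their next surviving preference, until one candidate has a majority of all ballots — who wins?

Farid

Round 1: Dev 15, Farid 14, Sam 0, Liam 7. Sam eliminated.
Round 2: Dev 15, Farid 14, Liam 7. Liam eliminated.
Round 3: Dev 15, Farid 21. Farid has a majority (≥19).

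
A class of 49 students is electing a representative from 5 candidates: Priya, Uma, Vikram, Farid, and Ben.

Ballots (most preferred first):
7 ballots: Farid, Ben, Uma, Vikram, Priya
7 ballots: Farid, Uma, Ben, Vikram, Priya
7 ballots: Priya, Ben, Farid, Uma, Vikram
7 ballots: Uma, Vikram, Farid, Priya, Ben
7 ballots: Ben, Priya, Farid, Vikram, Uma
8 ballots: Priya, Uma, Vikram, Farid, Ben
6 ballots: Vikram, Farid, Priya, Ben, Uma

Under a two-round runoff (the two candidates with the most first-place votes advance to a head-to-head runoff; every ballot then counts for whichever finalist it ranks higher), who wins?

Round 1 first-place votes: Priya 15, Uma 7, Vikram 6, Farid 14, Ben 7. Priya and Farid advance.
Runoff: Priya is ranked above Farid on 22 ballots, Farid above Priya on 27.

Farid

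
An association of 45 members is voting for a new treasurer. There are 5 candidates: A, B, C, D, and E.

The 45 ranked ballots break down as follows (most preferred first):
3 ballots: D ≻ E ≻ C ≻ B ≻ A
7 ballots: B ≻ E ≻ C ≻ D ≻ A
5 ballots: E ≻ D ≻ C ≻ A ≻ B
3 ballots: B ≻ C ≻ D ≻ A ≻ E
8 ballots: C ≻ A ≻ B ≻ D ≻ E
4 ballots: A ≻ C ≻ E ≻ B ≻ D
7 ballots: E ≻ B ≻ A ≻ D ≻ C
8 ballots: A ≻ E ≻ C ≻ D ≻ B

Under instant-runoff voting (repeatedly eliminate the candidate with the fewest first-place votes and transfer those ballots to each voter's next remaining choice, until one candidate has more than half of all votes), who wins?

Round 1: A 12, B 10, C 8, D 3, E 12. D eliminated.
Round 2: A 12, B 10, C 8, E 15. C eliminated.
Round 3: A 20, B 10, E 15. B eliminated.
Round 4: A 23, E 22. A has a majority (≥23).

A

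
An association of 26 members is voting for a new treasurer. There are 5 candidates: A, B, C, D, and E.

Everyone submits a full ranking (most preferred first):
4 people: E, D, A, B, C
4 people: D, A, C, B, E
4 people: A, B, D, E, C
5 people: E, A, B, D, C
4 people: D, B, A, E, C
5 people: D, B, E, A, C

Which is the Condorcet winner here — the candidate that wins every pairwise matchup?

D

D vs A: 17–9
D vs B: 17–9
D vs C: 26–0
D vs E: 17–9
D beats every other candidate.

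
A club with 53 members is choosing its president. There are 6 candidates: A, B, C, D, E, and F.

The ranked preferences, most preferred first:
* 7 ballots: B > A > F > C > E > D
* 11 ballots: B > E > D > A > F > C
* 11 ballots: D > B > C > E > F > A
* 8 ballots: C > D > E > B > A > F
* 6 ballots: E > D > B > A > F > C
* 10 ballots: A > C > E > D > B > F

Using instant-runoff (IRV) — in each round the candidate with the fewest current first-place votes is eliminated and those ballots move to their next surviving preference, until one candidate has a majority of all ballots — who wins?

D

Round 1: A 10, B 18, C 8, D 11, E 6, F 0. F eliminated.
Round 2: A 10, B 18, C 8, D 11, E 6. E eliminated.
Round 3: A 10, B 18, C 8, D 17. C eliminated.
Round 4: A 10, B 18, D 25. A eliminated.
Round 5: B 18, D 35. D has a majority (≥27).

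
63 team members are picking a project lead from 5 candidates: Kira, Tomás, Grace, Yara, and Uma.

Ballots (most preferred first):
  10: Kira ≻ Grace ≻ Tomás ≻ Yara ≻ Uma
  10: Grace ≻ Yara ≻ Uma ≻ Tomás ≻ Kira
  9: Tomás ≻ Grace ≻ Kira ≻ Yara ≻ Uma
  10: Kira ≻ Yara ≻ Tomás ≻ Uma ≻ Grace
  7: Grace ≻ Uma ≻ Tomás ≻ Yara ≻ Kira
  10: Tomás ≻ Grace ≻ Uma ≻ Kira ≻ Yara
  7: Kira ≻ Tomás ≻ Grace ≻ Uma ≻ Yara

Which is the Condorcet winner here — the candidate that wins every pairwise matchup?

Tomás

Tomás vs Kira: 36–27
Tomás vs Grace: 36–27
Tomás vs Yara: 43–20
Tomás vs Uma: 46–17
Tomás beats every other candidate.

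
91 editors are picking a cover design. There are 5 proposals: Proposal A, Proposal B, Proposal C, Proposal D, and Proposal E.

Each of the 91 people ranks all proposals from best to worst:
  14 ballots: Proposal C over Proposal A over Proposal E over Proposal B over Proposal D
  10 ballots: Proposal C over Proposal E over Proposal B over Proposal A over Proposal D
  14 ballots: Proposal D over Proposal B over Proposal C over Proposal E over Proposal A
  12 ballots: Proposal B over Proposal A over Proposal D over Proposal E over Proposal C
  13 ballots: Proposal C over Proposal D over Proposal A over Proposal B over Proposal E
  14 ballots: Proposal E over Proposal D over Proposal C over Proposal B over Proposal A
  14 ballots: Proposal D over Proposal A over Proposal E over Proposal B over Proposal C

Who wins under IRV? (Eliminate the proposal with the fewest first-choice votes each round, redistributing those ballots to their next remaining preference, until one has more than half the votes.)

Round 1: Proposal A 0, Proposal B 12, Proposal C 37, Proposal D 28, Proposal E 14. Proposal A eliminated.
Round 2: Proposal B 12, Proposal C 37, Proposal D 28, Proposal E 14. Proposal B eliminated.
Round 3: Proposal C 37, Proposal D 40, Proposal E 14. Proposal E eliminated.
Round 4: Proposal C 37, Proposal D 54. Proposal D has a majority (≥46).

Proposal D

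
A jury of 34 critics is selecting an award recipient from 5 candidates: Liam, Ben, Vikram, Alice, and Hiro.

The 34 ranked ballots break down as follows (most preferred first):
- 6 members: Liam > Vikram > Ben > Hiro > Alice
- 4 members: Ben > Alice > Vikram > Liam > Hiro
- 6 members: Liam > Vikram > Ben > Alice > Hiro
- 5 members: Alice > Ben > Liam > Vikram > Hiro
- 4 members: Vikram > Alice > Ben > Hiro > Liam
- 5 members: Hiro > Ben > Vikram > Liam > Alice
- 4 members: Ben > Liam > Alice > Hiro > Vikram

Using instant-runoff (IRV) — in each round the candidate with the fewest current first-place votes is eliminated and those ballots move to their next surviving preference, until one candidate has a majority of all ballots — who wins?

Ben

Round 1: Liam 12, Ben 8, Vikram 4, Alice 5, Hiro 5. Vikram eliminated.
Round 2: Liam 12, Ben 8, Alice 9, Hiro 5. Hiro eliminated.
Round 3: Liam 12, Ben 13, Alice 9. Alice eliminated.
Round 4: Liam 12, Ben 22. Ben has a majority (≥18).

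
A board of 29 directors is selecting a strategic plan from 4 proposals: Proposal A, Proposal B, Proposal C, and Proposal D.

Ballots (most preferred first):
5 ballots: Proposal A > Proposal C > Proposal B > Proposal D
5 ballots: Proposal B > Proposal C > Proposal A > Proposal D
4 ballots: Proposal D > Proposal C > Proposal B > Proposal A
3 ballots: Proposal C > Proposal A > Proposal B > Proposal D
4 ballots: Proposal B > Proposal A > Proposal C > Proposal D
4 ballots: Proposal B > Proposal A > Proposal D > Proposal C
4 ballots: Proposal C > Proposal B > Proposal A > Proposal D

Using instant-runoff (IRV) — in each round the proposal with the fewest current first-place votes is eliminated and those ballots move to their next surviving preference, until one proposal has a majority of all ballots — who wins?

Proposal C

Round 1: Proposal A 5, Proposal B 13, Proposal C 7, Proposal D 4. Proposal D eliminated.
Round 2: Proposal A 5, Proposal B 13, Proposal C 11. Proposal A eliminated.
Round 3: Proposal B 13, Proposal C 16. Proposal C has a majority (≥15).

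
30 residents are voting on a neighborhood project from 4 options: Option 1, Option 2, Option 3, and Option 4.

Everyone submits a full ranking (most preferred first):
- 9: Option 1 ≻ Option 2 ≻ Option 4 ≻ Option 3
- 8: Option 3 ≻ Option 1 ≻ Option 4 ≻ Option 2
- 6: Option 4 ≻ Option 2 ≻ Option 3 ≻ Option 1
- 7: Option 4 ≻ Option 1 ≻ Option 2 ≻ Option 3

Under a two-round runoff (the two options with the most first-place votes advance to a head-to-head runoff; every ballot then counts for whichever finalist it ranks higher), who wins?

Option 1

Round 1 first-place votes: Option 1 9, Option 2 0, Option 3 8, Option 4 13. Option 4 and Option 1 advance.
Runoff: Option 4 is ranked above Option 1 on 13 ballots, Option 1 above Option 4 on 17.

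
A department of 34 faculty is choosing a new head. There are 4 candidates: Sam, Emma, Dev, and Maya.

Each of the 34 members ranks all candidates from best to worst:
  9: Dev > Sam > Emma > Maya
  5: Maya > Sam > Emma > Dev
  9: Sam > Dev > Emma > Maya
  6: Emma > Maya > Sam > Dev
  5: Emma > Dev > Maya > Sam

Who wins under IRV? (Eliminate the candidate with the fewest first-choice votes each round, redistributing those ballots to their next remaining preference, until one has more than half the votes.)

Round 1: Sam 9, Emma 11, Dev 9, Maya 5. Maya eliminated.
Round 2: Sam 14, Emma 11, Dev 9. Dev eliminated.
Round 3: Sam 23, Emma 11. Sam has a majority (≥18).

Sam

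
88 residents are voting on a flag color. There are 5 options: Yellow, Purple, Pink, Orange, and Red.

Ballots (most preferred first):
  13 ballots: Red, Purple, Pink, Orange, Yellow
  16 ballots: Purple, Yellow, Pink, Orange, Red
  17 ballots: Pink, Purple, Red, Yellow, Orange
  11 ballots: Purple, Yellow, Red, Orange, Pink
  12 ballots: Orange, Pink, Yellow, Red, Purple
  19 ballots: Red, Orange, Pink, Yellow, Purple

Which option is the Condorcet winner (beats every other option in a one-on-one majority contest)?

Pink

Pink vs Yellow: 61–27
Pink vs Purple: 48–40
Pink vs Orange: 46–42
Pink vs Red: 45–43
Pink beats every other option.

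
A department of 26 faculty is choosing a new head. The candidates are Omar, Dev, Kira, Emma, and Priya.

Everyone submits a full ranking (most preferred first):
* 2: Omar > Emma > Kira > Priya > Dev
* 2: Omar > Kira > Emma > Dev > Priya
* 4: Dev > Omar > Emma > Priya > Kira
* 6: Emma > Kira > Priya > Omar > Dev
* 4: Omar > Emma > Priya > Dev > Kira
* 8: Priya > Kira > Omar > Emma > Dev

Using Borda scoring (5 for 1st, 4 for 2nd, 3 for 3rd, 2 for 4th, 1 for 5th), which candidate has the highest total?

Omar

Omar: 2×5 + 2×5 + 4×4 + 6×2 + 4×5 + 8×3 = 92
Dev: 2×1 + 2×2 + 4×5 + 6×1 + 4×2 + 8×1 = 48
Kira: 2×3 + 2×4 + 4×1 + 6×4 + 4×1 + 8×4 = 78
Emma: 2×4 + 2×3 + 4×3 + 6×5 + 4×4 + 8×2 = 88
Priya: 2×2 + 2×1 + 4×2 + 6×3 + 4×3 + 8×5 = 84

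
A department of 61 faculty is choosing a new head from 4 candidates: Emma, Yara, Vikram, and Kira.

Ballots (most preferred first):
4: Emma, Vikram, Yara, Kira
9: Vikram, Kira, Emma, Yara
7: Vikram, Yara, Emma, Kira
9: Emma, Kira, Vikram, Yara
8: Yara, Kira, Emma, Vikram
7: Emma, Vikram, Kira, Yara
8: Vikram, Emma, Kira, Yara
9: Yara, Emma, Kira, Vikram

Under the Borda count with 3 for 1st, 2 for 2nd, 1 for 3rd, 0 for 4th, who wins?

Emma: 4×3 + 9×1 + 7×1 + 9×3 + 8×1 + 7×3 + 8×2 + 9×2 = 118
Yara: 4×1 + 9×0 + 7×2 + 9×0 + 8×3 + 7×0 + 8×0 + 9×3 = 69
Vikram: 4×2 + 9×3 + 7×3 + 9×1 + 8×0 + 7×2 + 8×3 + 9×0 = 103
Kira: 4×0 + 9×2 + 7×0 + 9×2 + 8×2 + 7×1 + 8×1 + 9×1 = 76

Emma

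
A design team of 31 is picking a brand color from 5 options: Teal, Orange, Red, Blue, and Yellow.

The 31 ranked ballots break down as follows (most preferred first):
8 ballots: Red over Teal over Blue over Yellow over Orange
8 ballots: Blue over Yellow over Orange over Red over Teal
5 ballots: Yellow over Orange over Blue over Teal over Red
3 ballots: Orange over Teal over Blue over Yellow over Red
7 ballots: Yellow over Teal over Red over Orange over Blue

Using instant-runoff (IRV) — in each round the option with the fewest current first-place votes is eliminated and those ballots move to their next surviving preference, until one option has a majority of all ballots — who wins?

Round 1: Teal 0, Orange 3, Red 8, Blue 8, Yellow 12. Teal eliminated.
Round 2: Orange 3, Red 8, Blue 8, Yellow 12. Orange eliminated.
Round 3: Red 8, Blue 11, Yellow 12. Red eliminated.
Round 4: Blue 19, Yellow 12. Blue has a majority (≥16).

Blue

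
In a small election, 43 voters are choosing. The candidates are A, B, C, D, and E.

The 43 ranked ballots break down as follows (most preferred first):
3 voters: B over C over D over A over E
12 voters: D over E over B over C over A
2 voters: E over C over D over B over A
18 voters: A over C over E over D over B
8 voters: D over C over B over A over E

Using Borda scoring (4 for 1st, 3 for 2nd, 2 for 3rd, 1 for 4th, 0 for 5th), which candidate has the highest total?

A: 3×1 + 12×0 + 2×0 + 18×4 + 8×1 = 83
B: 3×4 + 12×2 + 2×1 + 18×0 + 8×2 = 54
C: 3×3 + 12×1 + 2×3 + 18×3 + 8×3 = 105
D: 3×2 + 12×4 + 2×2 + 18×1 + 8×4 = 108
E: 3×0 + 12×3 + 2×4 + 18×2 + 8×0 = 80

D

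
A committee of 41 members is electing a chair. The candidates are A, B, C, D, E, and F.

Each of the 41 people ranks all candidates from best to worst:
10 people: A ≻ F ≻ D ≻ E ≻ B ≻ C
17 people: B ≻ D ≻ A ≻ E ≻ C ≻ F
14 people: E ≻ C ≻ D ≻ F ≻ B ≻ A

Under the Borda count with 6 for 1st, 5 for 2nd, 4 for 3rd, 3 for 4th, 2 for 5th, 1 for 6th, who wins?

D

A: 10×6 + 17×4 + 14×1 = 142
B: 10×2 + 17×6 + 14×2 = 150
C: 10×1 + 17×2 + 14×5 = 114
D: 10×4 + 17×5 + 14×4 = 181
E: 10×3 + 17×3 + 14×6 = 165
F: 10×5 + 17×1 + 14×3 = 109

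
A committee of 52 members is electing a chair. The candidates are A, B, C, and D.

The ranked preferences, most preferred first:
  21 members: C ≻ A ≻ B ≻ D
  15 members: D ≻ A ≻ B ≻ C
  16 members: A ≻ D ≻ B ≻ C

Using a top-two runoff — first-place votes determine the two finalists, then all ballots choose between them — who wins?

A

Round 1 first-place votes: A 16, B 0, C 21, D 15. C and A advance.
Runoff: C is ranked above A on 21 ballots, A above C on 31.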